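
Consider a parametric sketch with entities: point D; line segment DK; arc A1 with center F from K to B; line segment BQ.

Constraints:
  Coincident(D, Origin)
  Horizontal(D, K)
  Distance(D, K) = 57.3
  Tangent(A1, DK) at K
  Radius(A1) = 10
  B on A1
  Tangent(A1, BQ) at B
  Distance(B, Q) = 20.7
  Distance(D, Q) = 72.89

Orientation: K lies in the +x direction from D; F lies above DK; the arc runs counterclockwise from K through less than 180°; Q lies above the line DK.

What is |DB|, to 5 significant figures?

68.122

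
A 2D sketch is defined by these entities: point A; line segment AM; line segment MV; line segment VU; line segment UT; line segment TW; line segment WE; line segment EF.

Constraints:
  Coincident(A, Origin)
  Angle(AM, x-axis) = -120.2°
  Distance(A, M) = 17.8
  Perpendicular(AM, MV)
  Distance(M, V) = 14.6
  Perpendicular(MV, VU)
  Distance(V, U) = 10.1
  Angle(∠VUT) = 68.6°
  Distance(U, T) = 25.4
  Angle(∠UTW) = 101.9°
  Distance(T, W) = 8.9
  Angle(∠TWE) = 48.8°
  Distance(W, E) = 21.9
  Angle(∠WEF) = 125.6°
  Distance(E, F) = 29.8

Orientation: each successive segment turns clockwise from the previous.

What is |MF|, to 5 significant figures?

37.801

A is at the origin; AM runs at -120.2° with length 17.8, so M = (-8.9538, -15.384). The perpendicularity gives MV at right angles to AM, so MV runs at 149.80°; with |MV| = 14.6, V = (-21.572, -8.0400). The perpendicularity gives VU at right angles to MV, so VU runs at 59.800°; with |VU| = 10.1, U = (-16.492, 0.68918). ∠VUT = 68.6° gives UT at -51.600° from the x-axis; with |UT| = 25.4, T = (-0.71451, -19.217). ∠UTW = 101.9° gives TW at -129.70° from the x-axis; with |TW| = 8.9, W = (-6.3995, -26.064). ∠TWE = 48.8° gives WE at 99.100° from the x-axis; with |WE| = 21.9, E = (-9.8632, -4.4399). ∠WEF = 125.6° gives EF at 44.700° from the x-axis; with |EF| = 29.8, F = (11.319, 16.521). Then |MF| = |F − M| = 37.801.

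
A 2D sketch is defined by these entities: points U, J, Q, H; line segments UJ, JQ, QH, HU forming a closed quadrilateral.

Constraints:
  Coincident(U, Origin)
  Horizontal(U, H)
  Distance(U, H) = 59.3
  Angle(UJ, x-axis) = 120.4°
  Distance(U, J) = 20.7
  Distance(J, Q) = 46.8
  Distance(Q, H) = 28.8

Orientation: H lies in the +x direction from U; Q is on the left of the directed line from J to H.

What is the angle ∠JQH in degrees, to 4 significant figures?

143.5°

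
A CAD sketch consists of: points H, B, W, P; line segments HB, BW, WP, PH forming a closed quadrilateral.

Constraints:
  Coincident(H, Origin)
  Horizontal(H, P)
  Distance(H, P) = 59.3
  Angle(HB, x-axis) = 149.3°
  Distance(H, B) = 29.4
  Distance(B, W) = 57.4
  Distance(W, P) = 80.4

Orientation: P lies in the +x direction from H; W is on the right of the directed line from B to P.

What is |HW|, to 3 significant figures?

41.7

Checks: |BW| = 57.40 ✓; |WP| = 80.40 ✓.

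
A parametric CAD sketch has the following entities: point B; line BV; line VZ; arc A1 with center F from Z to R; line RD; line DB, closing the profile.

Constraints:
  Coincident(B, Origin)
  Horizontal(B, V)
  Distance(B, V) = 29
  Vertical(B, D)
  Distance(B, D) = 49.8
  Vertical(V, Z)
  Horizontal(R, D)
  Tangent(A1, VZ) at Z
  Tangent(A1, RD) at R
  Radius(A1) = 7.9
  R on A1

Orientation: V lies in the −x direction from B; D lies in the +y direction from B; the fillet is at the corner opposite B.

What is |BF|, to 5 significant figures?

46.913

BD is vertical with |BD| = 49.8 and D on the +y side, so D = (0.0000, 49.800). The virtual corner opposite B is at (-29.000, 49.800). Since A1 is tangent to VZ there, FZ ⟂ VZ and the tangent condition forces FR to be normal to RD, with radius 7.9, so the center F sits 7.9 in from both sides at F = (-21.100, 41.900). Then |BF| = |F − B| = 46.913.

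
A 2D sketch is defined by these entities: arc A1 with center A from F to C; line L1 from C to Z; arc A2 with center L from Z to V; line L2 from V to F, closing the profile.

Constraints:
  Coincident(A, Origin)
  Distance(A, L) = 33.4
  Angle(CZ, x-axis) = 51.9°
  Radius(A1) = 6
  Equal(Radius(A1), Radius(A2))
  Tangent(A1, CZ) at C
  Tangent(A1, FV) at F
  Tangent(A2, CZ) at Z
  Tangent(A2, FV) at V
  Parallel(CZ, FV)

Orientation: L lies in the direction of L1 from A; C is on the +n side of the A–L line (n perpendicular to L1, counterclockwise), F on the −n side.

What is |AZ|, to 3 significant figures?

33.9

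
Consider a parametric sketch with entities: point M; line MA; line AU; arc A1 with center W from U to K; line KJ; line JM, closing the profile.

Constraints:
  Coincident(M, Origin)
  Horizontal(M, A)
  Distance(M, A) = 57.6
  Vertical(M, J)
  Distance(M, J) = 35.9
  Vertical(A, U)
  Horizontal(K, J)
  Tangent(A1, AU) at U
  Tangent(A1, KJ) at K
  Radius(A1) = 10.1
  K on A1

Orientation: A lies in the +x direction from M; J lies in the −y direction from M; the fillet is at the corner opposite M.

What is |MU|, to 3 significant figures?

63.1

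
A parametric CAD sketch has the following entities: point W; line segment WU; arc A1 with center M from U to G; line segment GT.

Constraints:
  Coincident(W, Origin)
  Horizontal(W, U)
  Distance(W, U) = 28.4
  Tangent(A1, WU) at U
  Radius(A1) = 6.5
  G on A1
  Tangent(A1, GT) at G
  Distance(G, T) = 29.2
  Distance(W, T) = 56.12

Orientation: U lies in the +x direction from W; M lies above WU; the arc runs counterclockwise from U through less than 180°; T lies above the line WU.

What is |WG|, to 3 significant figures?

34.3

W is at the origin; WU is horizontal with |WU| = 28.4 and U on the +x side, so U = (28.4, 0.00). The tangent condition forces MU to be normal to WU, so M = U + (0, 6.5) = (28.4, 6.50). Since MG ⟂ GT (tangency), |MT| = √(6.5² + 29.2²) = 29.9 regardless of where G sits on A1. So T lies on both circle(W, 56.12) and circle(M, 29.9); the above-WU intersection is T = (48.0, 29.1). G is the foot of the tangent from T: G = (34.1, 3.42).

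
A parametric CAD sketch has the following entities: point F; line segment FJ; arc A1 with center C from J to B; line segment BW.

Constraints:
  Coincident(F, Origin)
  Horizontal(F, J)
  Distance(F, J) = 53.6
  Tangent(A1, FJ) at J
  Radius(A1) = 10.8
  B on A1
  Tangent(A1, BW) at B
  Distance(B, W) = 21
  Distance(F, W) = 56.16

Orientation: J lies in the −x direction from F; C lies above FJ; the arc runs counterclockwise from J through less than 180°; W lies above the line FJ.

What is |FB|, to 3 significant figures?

44.6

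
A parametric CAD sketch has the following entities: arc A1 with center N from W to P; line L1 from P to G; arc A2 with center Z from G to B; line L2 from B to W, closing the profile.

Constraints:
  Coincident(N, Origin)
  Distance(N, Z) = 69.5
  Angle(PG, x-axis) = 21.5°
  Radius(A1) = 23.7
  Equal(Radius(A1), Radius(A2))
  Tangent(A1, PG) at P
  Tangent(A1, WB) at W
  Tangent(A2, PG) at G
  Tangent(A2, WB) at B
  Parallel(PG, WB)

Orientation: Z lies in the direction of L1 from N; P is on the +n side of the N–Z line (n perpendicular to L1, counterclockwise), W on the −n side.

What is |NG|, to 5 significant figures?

73.430

Tangency of A1 to both parallel lines with radius 23.7 puts P and W at N ± 23.7·n: P = (-8.6861, 22.051), W = (8.6861, -22.051). Equal radii place G and B the same way about Z: G = Z + 23.7·n = (55.978, 47.523), B = Z − 23.7·n = (73.350, 3.4209). Then |NG| = |G − N| = 73.430.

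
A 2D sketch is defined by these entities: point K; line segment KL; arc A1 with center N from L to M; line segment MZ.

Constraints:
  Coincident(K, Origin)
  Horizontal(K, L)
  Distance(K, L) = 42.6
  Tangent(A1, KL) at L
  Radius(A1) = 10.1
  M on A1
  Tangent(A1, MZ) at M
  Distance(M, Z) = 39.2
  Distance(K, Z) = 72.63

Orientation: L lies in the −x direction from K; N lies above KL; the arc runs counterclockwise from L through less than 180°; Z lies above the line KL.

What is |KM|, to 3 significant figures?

37.1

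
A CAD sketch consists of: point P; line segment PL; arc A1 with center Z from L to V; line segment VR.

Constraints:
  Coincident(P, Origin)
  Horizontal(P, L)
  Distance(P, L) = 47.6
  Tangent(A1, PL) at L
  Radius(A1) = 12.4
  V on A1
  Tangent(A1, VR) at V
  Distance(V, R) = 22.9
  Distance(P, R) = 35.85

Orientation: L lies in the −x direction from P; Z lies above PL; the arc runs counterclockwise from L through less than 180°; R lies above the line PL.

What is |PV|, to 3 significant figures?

37.5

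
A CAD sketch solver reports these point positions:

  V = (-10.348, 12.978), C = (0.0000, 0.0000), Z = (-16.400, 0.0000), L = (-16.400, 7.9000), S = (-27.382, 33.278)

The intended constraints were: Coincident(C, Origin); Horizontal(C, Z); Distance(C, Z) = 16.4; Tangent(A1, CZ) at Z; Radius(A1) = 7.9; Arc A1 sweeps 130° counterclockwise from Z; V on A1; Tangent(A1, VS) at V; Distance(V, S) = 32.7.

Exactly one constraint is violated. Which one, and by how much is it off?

Distance(V, S) = 32.7 — off by 6.20.

C = (0.00, 0.00) ✓; C.y = 0.00, Z.y = 0.00 ✓; |CZ| = 16.40 ✓; ∠(LZ, ZC) = 90.00° ✓; |LZ| = 7.900 ✓; bearing(L→V) − bearing(L→Z) = 130.0° ✓; |LV| = 7.900 ✓; ∠(LV, VS) = 90.00° ✓; |VS| = 26.50 ✗.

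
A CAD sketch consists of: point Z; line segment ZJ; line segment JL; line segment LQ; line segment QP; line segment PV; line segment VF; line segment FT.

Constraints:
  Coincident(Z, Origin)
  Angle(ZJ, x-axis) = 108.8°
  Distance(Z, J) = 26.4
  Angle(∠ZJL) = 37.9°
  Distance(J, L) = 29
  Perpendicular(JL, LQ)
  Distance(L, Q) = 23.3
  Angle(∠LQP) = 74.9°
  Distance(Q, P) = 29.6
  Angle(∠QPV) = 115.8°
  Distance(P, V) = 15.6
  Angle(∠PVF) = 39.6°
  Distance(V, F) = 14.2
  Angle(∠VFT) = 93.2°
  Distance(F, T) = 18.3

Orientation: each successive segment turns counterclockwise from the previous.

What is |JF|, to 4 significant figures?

12.59

Z is at the origin; ZJ runs at 108.8° with length 26.4, so J = (-8.508, 24.99). ∠ZJL = 37.9° gives JL at -109.1° from the x-axis; with |JL| = 29.0, L = (-18.00, -2.412). The perpendicularity gives LQ at right angles to JL, so LQ runs at -19.10°; with |LQ| = 23.3, Q = (4.020, -10.04). ∠LQP = 74.9° gives QP at 86.00° from the x-axis; with |QP| = 29.6, P = (6.085, 19.49). ∠QPV = 115.8° gives PV at 150.2° from the x-axis; with |PV| = 15.6, V = (-7.452, 27.24). ∠PVF = 39.6° gives VF at -69.40° from the x-axis; with |VF| = 14.2, F = (-2.456, 13.95). Then |JF| = |F − J| = 12.59.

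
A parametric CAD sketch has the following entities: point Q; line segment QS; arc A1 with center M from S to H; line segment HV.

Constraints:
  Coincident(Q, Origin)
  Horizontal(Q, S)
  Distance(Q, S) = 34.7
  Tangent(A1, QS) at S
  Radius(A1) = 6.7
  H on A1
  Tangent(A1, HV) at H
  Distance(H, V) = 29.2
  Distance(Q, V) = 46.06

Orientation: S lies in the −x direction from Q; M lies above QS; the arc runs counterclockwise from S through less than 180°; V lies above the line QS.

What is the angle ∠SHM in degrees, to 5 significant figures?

44.341°

Checks: Q.y = 0.00, S.y = 0.00 ✓; |MH| = 6.700 ✓; ∠(MH, HV) = 90.00° ✓; |HV| = 29.20 ✓; |QV| = 46.06 ✓.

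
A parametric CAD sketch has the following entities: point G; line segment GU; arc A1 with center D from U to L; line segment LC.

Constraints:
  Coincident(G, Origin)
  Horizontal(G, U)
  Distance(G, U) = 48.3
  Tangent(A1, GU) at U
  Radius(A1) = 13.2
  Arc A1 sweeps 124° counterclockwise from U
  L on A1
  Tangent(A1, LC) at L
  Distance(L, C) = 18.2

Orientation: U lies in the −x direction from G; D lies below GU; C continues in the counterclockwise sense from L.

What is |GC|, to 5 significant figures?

60.661

On A1, U sits at bearing 90° from D; a 124° counterclockwise sweep puts L at bearing 214°, so L = D + 13.2·(cos 214°, sin 214°) = (-59.243, -20.581). The tangent condition forces DL to be normal to LC, so LC runs along (−sin 214°, cos 214°); with |LC| = 18.2, C = (-49.066, -35.670). Then |GC| = |C − G| = 60.661.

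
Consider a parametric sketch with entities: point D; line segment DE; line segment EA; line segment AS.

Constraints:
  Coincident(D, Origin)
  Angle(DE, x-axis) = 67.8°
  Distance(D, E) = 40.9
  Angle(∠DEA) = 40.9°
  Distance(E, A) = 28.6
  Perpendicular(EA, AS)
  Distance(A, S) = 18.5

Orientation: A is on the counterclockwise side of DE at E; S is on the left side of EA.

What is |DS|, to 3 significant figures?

8.60

∠DEA = 40.9°, so EA runs at 67.8° + (180° − 40.9°) = 207° from the x-axis; with |EA| = 28.6, A = E + 28.6·(cos 207°, sin 207°) = (-10.1, 24.9). The perpendicularity gives AS at right angles to EA; with |AS| = 18.5 on the left of EA, S = A + 18.5·(0.452, -0.892) = (-1.68, 8.43). Then |DS| = |S − D| = 8.60.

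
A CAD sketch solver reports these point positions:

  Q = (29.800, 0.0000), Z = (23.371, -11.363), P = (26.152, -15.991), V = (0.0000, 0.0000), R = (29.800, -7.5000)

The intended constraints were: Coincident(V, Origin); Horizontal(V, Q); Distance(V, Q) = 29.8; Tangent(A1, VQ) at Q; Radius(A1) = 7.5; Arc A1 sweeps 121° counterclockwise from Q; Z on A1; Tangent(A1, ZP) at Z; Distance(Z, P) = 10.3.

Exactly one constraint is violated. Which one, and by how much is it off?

Distance(Z, P) = 10.3 — off by 4.90.

V = (0.00, 0.00) ✓; V.y = 0.00, Q.y = 0.00 ✓; |VQ| = 29.80 ✓; ∠(RQ, QV) = 90.00° ✓; |RQ| = 7.500 ✓; bearing(R→Z) − bearing(R→Q) = 121.0° ✓; |RZ| = 7.500 ✓; ∠(RZ, ZP) = 90.00° ✓; |ZP| = 5.399 ✗.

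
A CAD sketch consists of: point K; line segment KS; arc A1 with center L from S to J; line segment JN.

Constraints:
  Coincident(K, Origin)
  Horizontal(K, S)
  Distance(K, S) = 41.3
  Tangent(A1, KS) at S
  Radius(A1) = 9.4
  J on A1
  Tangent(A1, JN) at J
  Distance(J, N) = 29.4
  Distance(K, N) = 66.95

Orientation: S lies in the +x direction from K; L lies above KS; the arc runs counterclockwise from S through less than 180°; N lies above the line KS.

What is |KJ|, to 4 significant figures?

51.09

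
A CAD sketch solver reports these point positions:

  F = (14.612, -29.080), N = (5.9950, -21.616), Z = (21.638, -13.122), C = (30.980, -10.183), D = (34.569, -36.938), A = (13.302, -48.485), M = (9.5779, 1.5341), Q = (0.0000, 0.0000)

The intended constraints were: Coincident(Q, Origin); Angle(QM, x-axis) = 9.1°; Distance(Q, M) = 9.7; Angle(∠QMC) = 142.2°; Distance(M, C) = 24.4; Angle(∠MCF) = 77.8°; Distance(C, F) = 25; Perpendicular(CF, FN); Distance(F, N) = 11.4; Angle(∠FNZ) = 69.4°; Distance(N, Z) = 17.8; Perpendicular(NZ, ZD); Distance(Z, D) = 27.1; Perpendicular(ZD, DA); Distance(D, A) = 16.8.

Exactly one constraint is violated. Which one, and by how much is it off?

Distance(D, A) = 16.8 — off by 7.40.

Q = (0.00, 0.00) ✓; QM at 9.100° ✓; |QM| = 9.700 ✓; ∠QMC = 142.2° ✓; |MC| = 24.40 ✓; ∠MCF = 77.80° ✓; |CF| = 25.00 ✓; ∠(CF, FN) = 90.00° ✓; |FN| = 11.40 ✓; ∠FNZ = 69.40° ✓; |NZ| = 17.80 ✓; ∠(NZ, ZD) = 90.00° ✓; |ZD| = 27.10 ✓; ∠(ZD, DA) = 90.00° ✓; |DA| = 24.20 ✗.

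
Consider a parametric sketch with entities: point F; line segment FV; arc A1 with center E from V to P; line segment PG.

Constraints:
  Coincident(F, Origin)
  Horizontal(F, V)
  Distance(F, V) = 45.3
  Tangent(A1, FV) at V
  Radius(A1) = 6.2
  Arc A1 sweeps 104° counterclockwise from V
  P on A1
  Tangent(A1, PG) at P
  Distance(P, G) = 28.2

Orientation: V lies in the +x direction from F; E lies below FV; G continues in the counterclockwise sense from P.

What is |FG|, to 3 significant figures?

57.9

On A1, V sits at bearing 90° from E; a 104° counterclockwise sweep puts P at bearing 194°, so P = E + 6.2·(cos 194°, sin 194°) = (39.3, -7.70). A1 meets PG tangentially, so EP is at right angles to PG, so PG runs along (−sin 194°, cos 194°); with |PG| = 28.2, G = (46.1, -35.1). Then |FG| = |G − F| = 57.9.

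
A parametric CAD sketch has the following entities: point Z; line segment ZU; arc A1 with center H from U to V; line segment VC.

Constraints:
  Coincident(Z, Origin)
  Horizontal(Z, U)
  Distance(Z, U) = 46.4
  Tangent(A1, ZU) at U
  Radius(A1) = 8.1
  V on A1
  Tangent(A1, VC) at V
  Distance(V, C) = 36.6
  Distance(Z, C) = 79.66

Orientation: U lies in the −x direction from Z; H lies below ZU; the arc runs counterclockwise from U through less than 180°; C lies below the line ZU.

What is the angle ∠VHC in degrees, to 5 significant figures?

77.521°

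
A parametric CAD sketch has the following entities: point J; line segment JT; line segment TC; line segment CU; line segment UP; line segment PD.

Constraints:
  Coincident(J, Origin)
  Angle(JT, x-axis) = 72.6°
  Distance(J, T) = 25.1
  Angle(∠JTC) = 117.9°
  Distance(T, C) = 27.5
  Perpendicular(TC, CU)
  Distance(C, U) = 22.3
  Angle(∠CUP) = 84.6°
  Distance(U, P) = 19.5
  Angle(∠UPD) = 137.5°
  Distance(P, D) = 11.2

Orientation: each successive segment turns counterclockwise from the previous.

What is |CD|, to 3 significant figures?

29.5

J is at the origin; JT runs at 72.6° with length 25.1, so T = (7.51, 24.0). ∠JTC = 117.9° gives TC at 135° from the x-axis; with |TC| = 27.5, C = (-11.8, 43.5). TC is perpendicular to CU, so CU runs at -135°; with |CU| = 22.3, U = (-27.7, 27.8). ∠CUP = 84.6° gives UP at -39.9° from the x-axis; with |UP| = 19.5, P = (-12.7, 15.3). ∠UPD = 137.5° gives PD at 2.60° from the x-axis; with |PD| = 11.2, D = (-1.54, 15.8). Then |CD| = |D − C| = 29.5.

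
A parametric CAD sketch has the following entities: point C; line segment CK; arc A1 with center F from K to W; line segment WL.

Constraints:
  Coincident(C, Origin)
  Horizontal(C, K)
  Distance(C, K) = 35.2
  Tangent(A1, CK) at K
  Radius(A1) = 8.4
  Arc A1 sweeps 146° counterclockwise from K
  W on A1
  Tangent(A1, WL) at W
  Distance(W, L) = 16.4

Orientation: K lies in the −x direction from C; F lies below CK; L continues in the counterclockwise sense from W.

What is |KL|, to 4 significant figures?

26.10

On A1, K sits at bearing 90° from F; a 146° counterclockwise sweep puts W at bearing 236°, so W = F + 8.4·(cos 236°, sin 236°) = (-39.90, -15.36). The tangent condition forces FW to be normal to WL, so WL runs along (−sin 236°, cos 236°); with |WL| = 16.4, L = (-26.30, -24.53). Then |KL| = |L − K| = 26.10.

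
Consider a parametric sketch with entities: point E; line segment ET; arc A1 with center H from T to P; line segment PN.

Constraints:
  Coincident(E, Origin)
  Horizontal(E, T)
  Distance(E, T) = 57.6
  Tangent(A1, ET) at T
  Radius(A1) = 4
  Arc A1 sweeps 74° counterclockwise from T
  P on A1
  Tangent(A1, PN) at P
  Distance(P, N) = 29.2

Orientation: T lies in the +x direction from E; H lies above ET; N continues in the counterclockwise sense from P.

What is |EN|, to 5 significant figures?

76.081

E is at the origin; E and T share the same y with |ET| = 57.6 and T on the +x side, so T = (57.600, 0.0000). Since A1 is tangent to ET there, HT ⟂ ET, so H = T + (0, 4) = (57.600, 4.0000). On A1, T sits at bearing -90° from H; a 74° counterclockwise sweep puts P at bearing -16°, so P = H + 4.0·(cos -16°, sin -16°) = (61.445, 2.8975). Tangency of A1 to PN means the radius HP is perpendicular to PN, so PN runs along (−sin -16°, cos -16°); with |PN| = 29.2, N = (69.494, 30.966). Then |EN| = |N − E| = 76.081.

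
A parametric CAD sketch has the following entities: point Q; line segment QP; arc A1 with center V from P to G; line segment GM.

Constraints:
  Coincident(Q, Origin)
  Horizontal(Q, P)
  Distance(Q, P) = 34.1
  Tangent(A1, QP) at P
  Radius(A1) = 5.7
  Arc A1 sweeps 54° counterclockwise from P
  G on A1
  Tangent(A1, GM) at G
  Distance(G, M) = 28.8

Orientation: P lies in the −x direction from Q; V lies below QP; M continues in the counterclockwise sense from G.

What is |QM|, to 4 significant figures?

61.27

On A1, P sits at bearing 90° from V; a 54° counterclockwise sweep puts G at bearing 144°, so G = V + 5.7·(cos 144°, sin 144°) = (-38.71, -2.350). Tangency of A1 to GM means the radius VG is perpendicular to GM, so GM runs along (−sin 144°, cos 144°); with |GM| = 28.8, M = (-55.64, -25.65). Then |QM| = |M − Q| = 61.27.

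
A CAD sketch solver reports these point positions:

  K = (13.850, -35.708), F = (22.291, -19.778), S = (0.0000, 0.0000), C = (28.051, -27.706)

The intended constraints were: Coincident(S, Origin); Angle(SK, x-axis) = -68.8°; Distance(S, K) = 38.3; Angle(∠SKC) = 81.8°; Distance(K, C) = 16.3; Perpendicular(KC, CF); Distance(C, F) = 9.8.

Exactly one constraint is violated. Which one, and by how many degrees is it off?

Perpendicular(KC, CF) — off by 6.60°.

S = (0.00, 0.00) ✓; SK at -68.80° ✓; |SK| = 38.30 ✓; ∠SKC = 81.80° ✓; |KC| = 16.30 ✓; ∠(KC, CF) = 96.60° ✗; |CF| = 9.800 ✓.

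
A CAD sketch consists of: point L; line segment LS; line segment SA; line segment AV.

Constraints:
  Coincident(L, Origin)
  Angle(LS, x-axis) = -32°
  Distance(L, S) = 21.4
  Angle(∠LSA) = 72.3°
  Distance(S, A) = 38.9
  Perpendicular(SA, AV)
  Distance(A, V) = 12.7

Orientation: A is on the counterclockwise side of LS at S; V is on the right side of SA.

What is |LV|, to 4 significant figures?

46.30

L is at the origin; LS runs at -32.0° with length 21.4, so S = 21.4·(cos -32.0°, sin -32.0°) = (18.15, -11.34). ∠LSA = 72.3°, so SA runs at -32.0° + (180° − 72.3°) = 75.70° from the x-axis; with |SA| = 38.9, A = S + 38.9·(cos 75.70°, sin 75.70°) = (27.76, 26.35). SA is perpendicular to AV; with |AV| = 12.7 on the right of SA, V = A + 12.7·(0.9690, -0.2470) = (40.06, 23.22). Then |LV| = |V − L| = 46.30.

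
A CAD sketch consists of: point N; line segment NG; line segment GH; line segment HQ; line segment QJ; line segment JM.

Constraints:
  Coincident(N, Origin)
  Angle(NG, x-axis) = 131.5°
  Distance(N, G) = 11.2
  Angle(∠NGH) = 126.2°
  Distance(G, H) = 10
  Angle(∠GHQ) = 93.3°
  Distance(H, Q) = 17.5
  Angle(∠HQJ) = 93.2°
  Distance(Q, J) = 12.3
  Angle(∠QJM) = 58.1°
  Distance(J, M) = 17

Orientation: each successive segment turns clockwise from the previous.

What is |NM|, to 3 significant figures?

13.8

N is at the origin; NG runs at 131.5° with length 11.2, so G = (-7.42, 8.39). ∠NGH = 126.2° gives GH at 77.7° from the x-axis; with |GH| = 10.0, H = (-5.29, 18.2). ∠GHQ = 93.3° gives HQ at -9.00° from the x-axis; with |HQ| = 17.5, Q = (12.0, 15.4). ∠HQJ = 93.2° gives QJ at -95.8° from the x-axis; with |QJ| = 12.3, J = (10.8, 3.18). ∠QJM = 58.1° gives JM at 142° from the x-axis; with |JM| = 17.0, M = (-2.70, 13.6). Then |NM| = |M − N| = 13.8.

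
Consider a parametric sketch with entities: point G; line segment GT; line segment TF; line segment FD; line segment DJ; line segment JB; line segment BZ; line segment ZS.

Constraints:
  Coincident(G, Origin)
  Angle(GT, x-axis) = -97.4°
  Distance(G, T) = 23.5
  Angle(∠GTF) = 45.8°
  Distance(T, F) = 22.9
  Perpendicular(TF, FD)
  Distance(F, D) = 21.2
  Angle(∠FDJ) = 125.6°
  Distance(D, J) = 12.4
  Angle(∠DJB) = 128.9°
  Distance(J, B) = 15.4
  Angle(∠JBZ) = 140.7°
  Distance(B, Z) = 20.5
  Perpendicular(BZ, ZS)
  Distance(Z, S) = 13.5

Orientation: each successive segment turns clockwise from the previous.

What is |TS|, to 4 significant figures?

2.817

∠JBZ = 140.7° gives BZ at -106.4° from the x-axis; with |BZ| = 20.5, Z = (11.49, -29.46). BZ is perpendicular to ZS, so ZS runs at 163.6°; with |ZS| = 13.5, S = (-1.463, -25.65). Then |TS| = |S − T| = 2.817.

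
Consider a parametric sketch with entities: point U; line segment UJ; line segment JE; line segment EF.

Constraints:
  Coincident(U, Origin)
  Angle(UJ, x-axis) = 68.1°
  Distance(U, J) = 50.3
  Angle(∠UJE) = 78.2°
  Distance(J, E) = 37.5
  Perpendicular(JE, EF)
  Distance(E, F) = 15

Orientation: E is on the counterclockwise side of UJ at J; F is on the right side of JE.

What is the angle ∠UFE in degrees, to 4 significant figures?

22.96°

U is at the origin; UJ runs at 68.1° with length 50.3, so J = 50.3·(cos 68.1°, sin 68.1°) = (18.76, 46.67). ∠UJE = 78.2°, so JE runs at 68.1° + (180° − 78.2°) = 169.9° from the x-axis; with |JE| = 37.5, E = J + 37.5·(cos 169.9°, sin 169.9°) = (-18.16, 53.25). JE ⟂ EF; with |EF| = 15.0 on the right of JE, F = E + 15.0·(0.1754, 0.9845) = (-15.53, 68.01). Then cos ∠UFE = FU·FE / (|FU||FE|), giving 22.96°.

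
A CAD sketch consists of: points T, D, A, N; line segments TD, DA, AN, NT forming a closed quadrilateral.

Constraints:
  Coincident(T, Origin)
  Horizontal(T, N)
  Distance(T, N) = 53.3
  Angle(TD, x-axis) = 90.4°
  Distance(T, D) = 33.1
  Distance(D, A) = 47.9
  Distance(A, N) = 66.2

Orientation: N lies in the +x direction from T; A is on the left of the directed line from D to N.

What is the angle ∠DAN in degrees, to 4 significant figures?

64.65°

T is at the origin; T and N share the same y with |TN| = 53.3 and N in +x, so N = (53.3, 0). TD runs at 90.4° with |TD| = 33.1, so D = (-0.2311, 33.10). A is determined by |DA| = 47.9 and |AN| = 66.2 together: it lies at the intersection of circle(D, 47.9) and circle(N, 66.2). With |DN| = 62.94, the foot of the radical line on DN is 14.88 from D and the perpendicular offset is √(47.9² − 14.88²) = 45.53. Taking the left-of-DN solution: A = (36.37, 64.00).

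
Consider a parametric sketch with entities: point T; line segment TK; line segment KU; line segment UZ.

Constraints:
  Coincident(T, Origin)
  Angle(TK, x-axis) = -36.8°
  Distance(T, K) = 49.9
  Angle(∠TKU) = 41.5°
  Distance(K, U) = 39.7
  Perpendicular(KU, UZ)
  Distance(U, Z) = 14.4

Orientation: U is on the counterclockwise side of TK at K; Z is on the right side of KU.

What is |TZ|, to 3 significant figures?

47.5

∠TKU = 41.5°, so KU runs at -36.8° + (180° − 41.5°) = 102° from the x-axis; with |KU| = 39.7, U = K + 39.7·(cos 102°, sin 102°) = (31.9, 8.98). KU is perpendicular to UZ; with |UZ| = 14.4 on the right of KU, Z = U + 14.4·(0.979, 0.203) = (46.0, 11.9). Then |TZ| = |Z − T| = 47.5.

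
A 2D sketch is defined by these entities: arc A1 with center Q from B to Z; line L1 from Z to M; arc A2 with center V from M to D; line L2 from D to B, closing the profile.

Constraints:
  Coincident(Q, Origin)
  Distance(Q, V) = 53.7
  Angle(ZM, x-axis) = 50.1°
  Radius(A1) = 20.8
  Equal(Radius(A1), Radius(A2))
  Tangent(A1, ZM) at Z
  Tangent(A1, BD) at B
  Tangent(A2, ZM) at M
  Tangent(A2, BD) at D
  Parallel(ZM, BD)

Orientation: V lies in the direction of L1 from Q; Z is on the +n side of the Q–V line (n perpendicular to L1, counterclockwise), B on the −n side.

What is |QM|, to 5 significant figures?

57.588

Tangency of A1 to both parallel lines with radius 20.8 puts Z and B at Q ± 20.8·n: Z = (-15.957, 13.342), B = (15.957, -13.342). Equal radii place M and D the same way about V: M = V + 20.8·n = (18.489, 54.539), D = V − 20.8·n = (50.403, 27.855). Then |QM| = |M − Q| = 57.588.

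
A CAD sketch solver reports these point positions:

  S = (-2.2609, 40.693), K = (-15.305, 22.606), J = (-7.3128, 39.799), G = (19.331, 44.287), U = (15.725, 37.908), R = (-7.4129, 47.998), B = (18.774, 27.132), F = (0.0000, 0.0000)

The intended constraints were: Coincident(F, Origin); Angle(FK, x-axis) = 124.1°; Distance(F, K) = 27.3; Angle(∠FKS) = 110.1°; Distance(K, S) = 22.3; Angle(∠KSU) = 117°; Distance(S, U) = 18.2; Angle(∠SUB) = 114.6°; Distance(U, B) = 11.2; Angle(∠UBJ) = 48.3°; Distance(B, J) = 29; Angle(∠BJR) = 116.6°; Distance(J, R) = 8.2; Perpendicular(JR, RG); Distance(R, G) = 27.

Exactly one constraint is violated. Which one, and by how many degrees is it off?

Perpendicular(JR, RG) — off by 8.60°.

F = (0.00, 0.00) ✓; FK at 124.1° ✓; |FK| = 27.30 ✓; ∠FKS = 110.1° ✓; |KS| = 22.30 ✓; ∠KSU = 117.0° ✓; |SU| = 18.20 ✓; ∠SUB = 114.6° ✓; |UB| = 11.20 ✓; ∠UBJ = 48.30° ✓; |BJ| = 29.00 ✓; ∠BJR = 116.6° ✓; |JR| = 8.200 ✓; ∠(JR, RG) = 98.60° ✗; |RG| = 27.00 ✓.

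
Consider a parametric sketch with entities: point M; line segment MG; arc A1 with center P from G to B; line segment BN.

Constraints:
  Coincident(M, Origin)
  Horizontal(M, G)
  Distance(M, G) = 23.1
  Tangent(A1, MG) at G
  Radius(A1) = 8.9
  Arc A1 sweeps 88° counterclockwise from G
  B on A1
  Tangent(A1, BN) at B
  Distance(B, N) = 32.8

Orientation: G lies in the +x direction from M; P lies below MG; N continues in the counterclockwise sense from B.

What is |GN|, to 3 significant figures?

42.6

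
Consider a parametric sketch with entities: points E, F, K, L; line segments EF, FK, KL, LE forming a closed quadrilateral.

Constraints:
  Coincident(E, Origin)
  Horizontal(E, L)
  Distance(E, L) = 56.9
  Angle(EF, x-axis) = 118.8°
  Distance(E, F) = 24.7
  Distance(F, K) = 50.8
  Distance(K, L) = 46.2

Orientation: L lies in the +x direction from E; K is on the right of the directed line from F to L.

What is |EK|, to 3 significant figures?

26.2

Checks: |FK| = 50.80 ✓; |KL| = 46.20 ✓.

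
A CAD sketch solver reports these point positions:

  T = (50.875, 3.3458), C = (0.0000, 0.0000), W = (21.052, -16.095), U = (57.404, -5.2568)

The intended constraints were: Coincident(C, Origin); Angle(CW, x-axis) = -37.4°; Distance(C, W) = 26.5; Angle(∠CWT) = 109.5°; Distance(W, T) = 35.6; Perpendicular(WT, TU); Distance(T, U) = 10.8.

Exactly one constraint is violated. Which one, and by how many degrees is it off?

Perpendicular(WT, TU) — off by 4.10°.

C = (0.00, 0.00) ✓; CW at -37.40° ✓; |CW| = 26.50 ✓; ∠CWT = 109.5° ✓; |WT| = 35.60 ✓; ∠(WT, TU) = 85.90° ✗; |TU| = 10.80 ✓.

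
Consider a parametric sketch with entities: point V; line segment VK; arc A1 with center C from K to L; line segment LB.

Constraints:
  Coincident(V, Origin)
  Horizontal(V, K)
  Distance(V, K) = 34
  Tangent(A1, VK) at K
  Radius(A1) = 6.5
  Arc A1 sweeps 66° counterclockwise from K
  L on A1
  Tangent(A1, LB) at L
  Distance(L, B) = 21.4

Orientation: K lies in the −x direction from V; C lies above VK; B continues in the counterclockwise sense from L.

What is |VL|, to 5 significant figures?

28.326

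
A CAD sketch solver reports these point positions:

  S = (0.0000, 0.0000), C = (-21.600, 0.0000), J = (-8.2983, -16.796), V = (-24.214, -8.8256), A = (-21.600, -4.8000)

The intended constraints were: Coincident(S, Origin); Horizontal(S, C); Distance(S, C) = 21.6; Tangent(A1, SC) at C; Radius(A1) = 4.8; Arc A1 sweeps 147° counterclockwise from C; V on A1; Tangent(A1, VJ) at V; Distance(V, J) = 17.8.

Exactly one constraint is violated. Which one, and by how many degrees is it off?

Tangent(A1, VJ) at V — off by 6.40°.

S = (0.00, 0.00) ✓; S.y = 0.00, C.y = 0.00 ✓; |SC| = 21.60 ✓; ∠(AC, CS) = 90.00° ✓; |AC| = 4.800 ✓; bearing(A→V) − bearing(A→C) = 147.0° ✓; |AV| = 4.800 ✓; ∠(AV, VJ) = 83.60° ✗; |VJ| = 17.80 ✓.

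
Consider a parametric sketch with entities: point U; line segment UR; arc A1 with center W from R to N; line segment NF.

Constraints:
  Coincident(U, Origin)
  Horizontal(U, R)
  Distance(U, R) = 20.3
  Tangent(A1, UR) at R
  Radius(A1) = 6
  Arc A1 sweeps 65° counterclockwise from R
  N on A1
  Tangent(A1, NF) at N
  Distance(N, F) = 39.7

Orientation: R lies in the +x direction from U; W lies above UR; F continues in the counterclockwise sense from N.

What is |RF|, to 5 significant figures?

45.271

U is at the origin; U and R share the same y with |UR| = 20.3 and R on the +x side, so R = (20.300, 0.0000). A1 meets UR tangentially, so WR is at right angles to UR, so W = R + (0, 6) = (20.300, 6.0000). On A1, R sits at bearing -90° from W; a 65° counterclockwise sweep puts N at bearing -25°, so N = W + 6.0·(cos -25°, sin -25°) = (25.738, 3.4643). Since A1 is tangent to NF there, WN ⟂ NF, so NF runs along (−sin -25°, cos -25°); with |NF| = 39.7, F = (42.516, 39.445). Then |RF| = |F − R| = 45.271.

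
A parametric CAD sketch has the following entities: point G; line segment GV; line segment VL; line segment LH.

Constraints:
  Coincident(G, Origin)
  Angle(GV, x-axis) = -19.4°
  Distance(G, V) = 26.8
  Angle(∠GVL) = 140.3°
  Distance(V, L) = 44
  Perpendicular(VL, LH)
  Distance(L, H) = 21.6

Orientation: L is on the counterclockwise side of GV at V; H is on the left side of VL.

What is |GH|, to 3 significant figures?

64.8

G is at the origin; GV runs at -19.4° with length 26.8, so V = 26.8·(cos -19.4°, sin -19.4°) = (25.3, -8.90). ∠GVL = 140.3°, so VL runs at -19.4° + (180° − 140.3°) = 20.3° from the x-axis; with |VL| = 44.0, L = V + 44.0·(cos 20.3°, sin 20.3°) = (66.5, 6.36). VL is perpendicular to LH; with |LH| = 21.6 on the left of VL, H = L + 21.6·(-0.347, 0.938) = (59.1, 26.6). Then |GH| = |H − G| = 64.8.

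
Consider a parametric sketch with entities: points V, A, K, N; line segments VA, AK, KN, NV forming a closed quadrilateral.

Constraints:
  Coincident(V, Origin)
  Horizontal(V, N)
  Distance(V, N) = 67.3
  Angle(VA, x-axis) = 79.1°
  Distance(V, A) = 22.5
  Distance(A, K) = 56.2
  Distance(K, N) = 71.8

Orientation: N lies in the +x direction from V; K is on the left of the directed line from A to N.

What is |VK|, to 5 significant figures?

76.852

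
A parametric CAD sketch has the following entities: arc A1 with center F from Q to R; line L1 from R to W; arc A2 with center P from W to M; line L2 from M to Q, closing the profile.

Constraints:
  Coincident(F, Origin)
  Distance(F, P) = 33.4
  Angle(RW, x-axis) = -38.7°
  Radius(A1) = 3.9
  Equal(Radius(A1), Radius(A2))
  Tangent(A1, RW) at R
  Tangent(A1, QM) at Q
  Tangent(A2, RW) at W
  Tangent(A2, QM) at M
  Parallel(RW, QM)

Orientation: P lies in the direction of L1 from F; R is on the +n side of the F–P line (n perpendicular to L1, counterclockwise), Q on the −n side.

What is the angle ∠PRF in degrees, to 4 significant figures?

83.34°

F is at the origin and P lies 33.4 along u from F, so P = 33.4·u = (26.07, -20.88). Tangency of A1 to both parallel lines with radius 3.9 puts R and Q at F ± 3.9·n: R = (2.438, 3.044), Q = (-2.438, -3.044). Then cos ∠PRF = RP·RF / (|RP||RF|), giving 83.34°.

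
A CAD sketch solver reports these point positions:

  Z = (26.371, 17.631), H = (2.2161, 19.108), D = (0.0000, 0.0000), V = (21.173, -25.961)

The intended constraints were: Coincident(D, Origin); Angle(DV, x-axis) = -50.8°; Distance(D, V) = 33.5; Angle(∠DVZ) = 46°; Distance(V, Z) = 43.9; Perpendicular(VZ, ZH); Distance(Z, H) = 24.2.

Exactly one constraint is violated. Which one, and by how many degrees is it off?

Perpendicular(VZ, ZH) — off by 3.30°.

D = (0.00, 0.00) ✓; DV at -50.80° ✓; |DV| = 33.50 ✓; ∠DVZ = 46.00° ✓; |VZ| = 43.90 ✓; ∠(VZ, ZH) = 93.30° ✗; |ZH| = 24.20 ✓.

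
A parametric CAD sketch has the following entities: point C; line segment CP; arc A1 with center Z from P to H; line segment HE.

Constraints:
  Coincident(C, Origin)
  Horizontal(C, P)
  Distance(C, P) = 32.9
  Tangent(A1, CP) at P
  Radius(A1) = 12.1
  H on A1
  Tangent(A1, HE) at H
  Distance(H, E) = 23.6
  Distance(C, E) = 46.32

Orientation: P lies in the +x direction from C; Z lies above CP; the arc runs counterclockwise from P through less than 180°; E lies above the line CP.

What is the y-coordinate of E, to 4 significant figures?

37.88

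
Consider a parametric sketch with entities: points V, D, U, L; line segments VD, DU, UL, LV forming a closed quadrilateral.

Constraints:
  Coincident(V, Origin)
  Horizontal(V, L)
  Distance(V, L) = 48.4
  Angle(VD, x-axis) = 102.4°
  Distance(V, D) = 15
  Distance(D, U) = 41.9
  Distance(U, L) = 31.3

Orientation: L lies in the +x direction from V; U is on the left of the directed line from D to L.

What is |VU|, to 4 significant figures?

46.28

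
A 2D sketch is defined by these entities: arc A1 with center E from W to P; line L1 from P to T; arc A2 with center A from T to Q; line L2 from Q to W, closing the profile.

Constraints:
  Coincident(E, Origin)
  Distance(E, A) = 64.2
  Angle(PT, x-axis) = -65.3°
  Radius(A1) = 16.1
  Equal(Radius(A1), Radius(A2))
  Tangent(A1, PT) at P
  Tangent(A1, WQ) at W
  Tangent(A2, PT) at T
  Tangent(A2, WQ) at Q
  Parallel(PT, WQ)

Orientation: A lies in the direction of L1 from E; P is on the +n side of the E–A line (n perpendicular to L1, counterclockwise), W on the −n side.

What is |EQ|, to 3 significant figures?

66.2

The slot axis is L1's direction at -65.3°, so u = (cos -65.3°, sin -65.3°) = (0.418, -0.909) and n = (−sin -65.3°, cos -65.3°) = (0.909, 0.418). E is at the origin and A lies 64.2 along u from E, so A = 64.2·u = (26.8, -58.3). Tangency of A1 to both parallel lines with radius 16.1 puts P and W at E ± 16.1·n: P = (14.6, 6.73), W = (-14.6, -6.73). Equal radii place T and Q the same way about A: T = A + 16.1·n = (41.5, -51.6), Q = A − 16.1·n = (12.2, -65.1). Then |EQ| = |Q − E| = 66.2.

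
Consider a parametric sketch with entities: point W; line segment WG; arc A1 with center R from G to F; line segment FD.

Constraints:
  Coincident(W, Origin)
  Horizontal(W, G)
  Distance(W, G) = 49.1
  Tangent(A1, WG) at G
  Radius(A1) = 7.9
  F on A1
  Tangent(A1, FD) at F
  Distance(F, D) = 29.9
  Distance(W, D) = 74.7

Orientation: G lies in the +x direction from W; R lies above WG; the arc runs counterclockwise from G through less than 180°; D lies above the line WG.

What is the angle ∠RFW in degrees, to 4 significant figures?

25.62°

Checks: |WG| = 49.10 ✓; |RF| = 7.900 ✓; ∠(RF, FD) = 90.00° ✓; |FD| = 29.90 ✓; |WD| = 74.70 ✓.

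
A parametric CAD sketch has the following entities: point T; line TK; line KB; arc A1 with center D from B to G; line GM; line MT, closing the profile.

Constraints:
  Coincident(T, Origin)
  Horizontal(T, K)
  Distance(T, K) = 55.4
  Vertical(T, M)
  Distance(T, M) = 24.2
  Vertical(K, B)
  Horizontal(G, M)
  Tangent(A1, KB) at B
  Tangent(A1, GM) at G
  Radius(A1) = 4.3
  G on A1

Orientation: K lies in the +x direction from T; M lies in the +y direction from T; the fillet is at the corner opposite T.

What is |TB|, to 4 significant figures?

58.87

T is at the origin; T and K share the same y with |TK| = 55.4 and K on the +x side, so K = (55.40, 0.000). TM is vertical with |TM| = 24.2 and M on the +y side, so M = (0.000, 24.20). The virtual corner opposite T is at (55.40, 24.20). Since A1 is tangent to KB there, DB ⟂ KB and the tangent condition forces DG to be normal to GM, with radius 4.3, so the center D sits 4.3 in from both sides at D = (51.10, 19.90). That places the tangent points at B = (55.40, 19.90) on KB and G = (51.10, 24.20) on GM. Then |TB| = |B − T| = 58.87.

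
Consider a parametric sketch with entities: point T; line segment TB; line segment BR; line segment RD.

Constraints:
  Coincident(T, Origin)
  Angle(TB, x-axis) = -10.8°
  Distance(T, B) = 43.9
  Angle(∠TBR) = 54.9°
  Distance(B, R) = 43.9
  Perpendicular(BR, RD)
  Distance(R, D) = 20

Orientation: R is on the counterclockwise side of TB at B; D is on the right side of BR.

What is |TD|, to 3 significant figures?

58.9

T is at the origin; TB runs at -10.8° with length 43.9, so B = 43.9·(cos -10.8°, sin -10.8°) = (43.1, -8.23). ∠TBR = 54.9°, so BR runs at -10.8° + (180° − 54.9°) = 114° from the x-axis; with |BR| = 43.9, R = B + 43.9·(cos 114°, sin 114°) = (25.1, 31.8). The perpendicularity gives RD at right angles to BR; with |RD| = 20.0 on the right of BR, D = R + 20.0·(0.911, 0.412) = (43.3, 40.0). Then |TD| = |D − T| = 58.9.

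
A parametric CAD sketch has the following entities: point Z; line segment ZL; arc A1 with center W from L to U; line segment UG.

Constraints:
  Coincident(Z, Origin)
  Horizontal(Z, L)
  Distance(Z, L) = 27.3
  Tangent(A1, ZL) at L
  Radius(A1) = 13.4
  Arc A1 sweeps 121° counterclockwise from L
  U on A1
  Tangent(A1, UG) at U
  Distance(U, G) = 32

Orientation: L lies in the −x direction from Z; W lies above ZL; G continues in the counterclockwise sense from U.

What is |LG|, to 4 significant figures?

47.99

Z is at the origin; Z and L share the same y with |ZL| = 27.3 and L on the −x side, so L = (-27.30, 0.000). The tangent condition forces WL to be normal to ZL, so W = L + (0, 13.4) = (-27.30, 13.40). On A1, L sits at bearing -90° from W; a 121° counterclockwise sweep puts U at bearing 31°, so U = W + 13.4·(cos 31°, sin 31°) = (-15.81, 20.30). The tangent condition forces WU to be normal to UG, so UG runs along (−sin 31°, cos 31°); with |UG| = 32.0, G = (-32.30, 47.73). Then |LG| = |G − L| = 47.99.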